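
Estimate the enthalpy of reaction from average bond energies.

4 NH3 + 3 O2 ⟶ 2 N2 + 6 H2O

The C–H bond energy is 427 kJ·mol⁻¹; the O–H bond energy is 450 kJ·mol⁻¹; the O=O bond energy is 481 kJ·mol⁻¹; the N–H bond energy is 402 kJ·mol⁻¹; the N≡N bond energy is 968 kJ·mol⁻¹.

ΔH ≈ −1069 kJ

Bonds broken (reactants):
  N–H: 12 × 402 = 4824
  O=O: 3 × 481 = 1443
  Σ(broken) = 6267 kJ
Bonds formed (products):
  N≡N: 2 × 968 = 1936
  O–H: 12 × 450 = 5400
  Σ(formed) = 7336 kJ
ΔH = Σ(broken) − Σ(formed) = 6267 − 7336 = −1069 kJ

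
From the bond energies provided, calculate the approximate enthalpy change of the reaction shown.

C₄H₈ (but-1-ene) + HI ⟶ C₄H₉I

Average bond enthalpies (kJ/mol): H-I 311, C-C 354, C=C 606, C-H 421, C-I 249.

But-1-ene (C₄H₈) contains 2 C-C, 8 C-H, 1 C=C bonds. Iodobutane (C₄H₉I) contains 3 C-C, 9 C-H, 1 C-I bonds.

Bonds broken (reactants):
  C-C: 2 × 354 = 708
  C-H: 8 × 421 = 3368
  C=C: 1 × 606 = 606
  H-I: 1 × 311 = 311
  Σ(broken) = 4993 kJ
Bonds formed (products):
  C-C: 3 × 354 = 1062
  C-H: 9 × 421 = 3789
  C-I: 1 × 249 = 249
  Σ(formed) = 5100 kJ
ΔH = Σ(broken) − Σ(formed) = 4993 − 5100 = −107 kJ

ΔH ≈ −107 kJ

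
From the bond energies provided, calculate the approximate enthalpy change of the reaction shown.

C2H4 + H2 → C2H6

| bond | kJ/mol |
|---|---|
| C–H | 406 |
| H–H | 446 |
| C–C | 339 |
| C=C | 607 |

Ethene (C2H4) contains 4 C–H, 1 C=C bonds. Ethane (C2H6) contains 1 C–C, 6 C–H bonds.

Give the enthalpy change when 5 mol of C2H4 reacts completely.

Bonds broken (reactants):
  C–H: 4 × 406 = 1624
  C=C: 1 × 607 = 607
  H–H: 1 × 446 = 446
  Σ(broken) = 2677 kJ
Bonds formed (products):
  C–C: 1 × 339 = 339
  C–H: 6 × 406 = 2436
  Σ(formed) = 2775 kJ
ΔH = Σ(broken) − Σ(formed) = 2677 − 2775 = −98 kJ
For 5× the reaction as written: 5 × (−98) = −490 kJ

ΔH = −490 kJ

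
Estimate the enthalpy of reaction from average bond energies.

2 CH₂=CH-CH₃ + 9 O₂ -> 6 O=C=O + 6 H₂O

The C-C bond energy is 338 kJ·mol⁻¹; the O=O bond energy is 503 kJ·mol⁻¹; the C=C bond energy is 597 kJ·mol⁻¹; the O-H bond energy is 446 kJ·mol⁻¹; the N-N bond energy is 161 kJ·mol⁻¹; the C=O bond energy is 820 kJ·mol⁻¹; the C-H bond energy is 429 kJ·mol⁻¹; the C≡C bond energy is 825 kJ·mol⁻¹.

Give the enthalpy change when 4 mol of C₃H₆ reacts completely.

Bonds broken (reactants):
  C-C: 2 × 338 = 676
  C-H: 12 × 429 = 5148
  C=C: 2 × 597 = 1194
  O=O: 9 × 503 = 4527
  Σ(broken) = 11545 kJ
Bonds formed (products):
  C=O: 12 × 820 = 9840
  O-H: 12 × 446 = 5352
  Σ(formed) = 15192 kJ
ΔH = Σ(broken) − Σ(formed) = 11545 − 15192 = −3647 kJ
For 2× the reaction as written: 2 × (−3647) = −7294 kJ

ΔH = −7294 kJ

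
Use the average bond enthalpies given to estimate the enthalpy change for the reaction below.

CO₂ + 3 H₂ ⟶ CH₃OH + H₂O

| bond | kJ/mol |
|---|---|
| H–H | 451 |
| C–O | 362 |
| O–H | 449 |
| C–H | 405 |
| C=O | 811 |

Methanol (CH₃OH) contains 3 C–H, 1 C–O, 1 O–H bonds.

Bonds broken (reactants):
  C=O: 2 × 811 = 1622
  H–H: 3 × 451 = 1353
  Σ(broken) = 2975 kJ
Bonds formed (products):
  C–H: 3 × 405 = 1215
  C–O: 1 × 362 = 362
  O–H: 3 × 449 = 1347
  Σ(formed) = 2924 kJ
ΔH = Σ(broken) − Σ(formed) = 2975 − 2924 = +51 kJ

ΔH ≈ +51 kJ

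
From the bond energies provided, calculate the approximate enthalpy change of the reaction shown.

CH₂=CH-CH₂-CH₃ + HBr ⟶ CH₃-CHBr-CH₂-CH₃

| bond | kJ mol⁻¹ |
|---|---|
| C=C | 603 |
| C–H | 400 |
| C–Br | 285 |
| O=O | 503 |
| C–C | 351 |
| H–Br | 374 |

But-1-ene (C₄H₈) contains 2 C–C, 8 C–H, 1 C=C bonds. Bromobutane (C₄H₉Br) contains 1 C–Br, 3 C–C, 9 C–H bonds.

Bonds broken (reactants):
  C–C: 2 × 351 = 702
  C–H: 8 × 400 = 3200
  C=C: 1 × 603 = 603
  H–Br: 1 × 374 = 374
  Σ(broken) = 4879 kJ
Bonds formed (products):
  C–Br: 1 × 285 = 285
  C–C: 3 × 351 = 1053
  C–H: 9 × 400 = 3600
  Σ(formed) = 4938 kJ
ΔH = Σ(broken) − Σ(formed) = 4879 − 4938 = −59 kJ

ΔH ≈ −59 kJ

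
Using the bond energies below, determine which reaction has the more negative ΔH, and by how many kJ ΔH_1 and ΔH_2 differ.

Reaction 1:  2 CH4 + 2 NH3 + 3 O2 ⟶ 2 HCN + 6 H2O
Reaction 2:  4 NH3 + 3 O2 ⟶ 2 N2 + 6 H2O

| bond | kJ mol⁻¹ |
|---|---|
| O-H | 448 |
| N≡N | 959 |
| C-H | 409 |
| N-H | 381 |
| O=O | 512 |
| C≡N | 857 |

Reaction 1:
  Bonds broken (reactants):
    C-H: 8 × 409 = 3272
    N-H: 6 × 381 = 2286
    O=O: 3 × 512 = 1536
    Σ(broken) = 7094 kJ
  Bonds formed (products):
    C≡N: 2 × 857 = 1714
    C-H: 2 × 409 = 818
    O-H: 12 × 448 = 5376
    Σ(formed) = 7908 kJ
  ΔH_1 = 7094 − 7908 = −814 kJ
Reaction 2:
  Bonds broken (reactants):
    N-H: 12 × 381 = 4572
    O=O: 3 × 512 = 1536
    Σ(broken) = 6108 kJ
  Bonds formed (products):
    N≡N: 2 × 959 = 1918
    O-H: 12 × 448 = 5376
    Σ(formed) = 7294 kJ
  ΔH_2 = 6108 − 7294 = −1186 kJ
ΔH_1 − ΔH_2 = +372 kJ, so reaction 2 has the more negative ΔH; |ΔH_1 − ΔH_2| = 372 kJ.

Reaction 2, by 372 kJ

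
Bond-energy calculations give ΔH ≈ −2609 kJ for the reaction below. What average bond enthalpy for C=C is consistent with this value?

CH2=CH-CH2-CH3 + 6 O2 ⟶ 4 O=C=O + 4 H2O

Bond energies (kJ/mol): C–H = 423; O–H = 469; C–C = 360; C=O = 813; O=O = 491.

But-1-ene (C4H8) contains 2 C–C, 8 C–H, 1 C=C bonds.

D(C=C) ≈ 597 kJ/mol

Let D be the C=C bond energy.
Σ(broken) = 2×360 + 8×423 + 1×D + 6×491 = 7050 + D
Σ(formed) = 8×813 + 8×469 = 10256
ΔH = Σ(broken) − Σ(formed) = (7050 + D) − (10256) = −3206 + D
Setting this equal to −2609 kJ gives D = 597 kJ/mol.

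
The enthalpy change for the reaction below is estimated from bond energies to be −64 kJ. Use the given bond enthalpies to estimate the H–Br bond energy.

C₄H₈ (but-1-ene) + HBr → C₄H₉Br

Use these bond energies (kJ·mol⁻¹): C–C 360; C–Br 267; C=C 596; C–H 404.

D(H–Br) ≈ 371 kJ/mol

Let D be the H–Br bond energy.
Σ(broken) = 2×360 + 8×404 + 1×596 + 1×D = 4548 + D
Σ(formed) = 1×267 + 3×360 + 9×404 = 4983
ΔH = Σ(broken) − Σ(formed) = (4548 + D) − (4983) = −435 + D
Setting this equal to −64 kJ gives D = 371 kJ/mol.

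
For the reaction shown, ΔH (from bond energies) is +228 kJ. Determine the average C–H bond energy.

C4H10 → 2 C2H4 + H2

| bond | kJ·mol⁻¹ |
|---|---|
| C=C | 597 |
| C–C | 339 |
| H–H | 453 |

D(C–H) ≈ 429 kJ/mol

Let D be the C–H bond energy.
Σ(broken) = 3×339 + 10×D = 1017 + 10D
Σ(formed) = 8×D + 2×597 + 1×453 = 1647 + 8D
ΔH = Σ(broken) − Σ(formed) = (1017 + 10D) − (1647 + 8D) = −630 + 2D
Setting this equal to +228 kJ gives 2D = 858, so D = 429 kJ/mol.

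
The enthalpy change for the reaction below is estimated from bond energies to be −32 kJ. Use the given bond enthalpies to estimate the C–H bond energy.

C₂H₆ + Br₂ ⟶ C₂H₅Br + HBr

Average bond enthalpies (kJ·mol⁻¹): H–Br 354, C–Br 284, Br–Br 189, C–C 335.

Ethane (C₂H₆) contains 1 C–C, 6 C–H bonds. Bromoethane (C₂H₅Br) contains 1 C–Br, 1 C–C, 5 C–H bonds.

Let D be the C–H bond energy.
Σ(broken) = 1×189 + 1×335 + 6×D = 524 + 6D
Σ(formed) = 1×284 + 1×335 + 5×D + 1×354 = 973 + 5D
ΔH = Σ(broken) − Σ(formed) = (524 + 6D) − (973 + 5D) = −449 + D
Setting this equal to −32 kJ gives D = 417 kJ/mol.

D(C–H) ≈ 417 kJ/mol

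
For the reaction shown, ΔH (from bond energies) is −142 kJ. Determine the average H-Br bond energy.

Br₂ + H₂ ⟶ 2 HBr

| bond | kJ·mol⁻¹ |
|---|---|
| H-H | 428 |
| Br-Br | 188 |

Let D be the H-Br bond energy.
Σ(broken) = 1×188 + 1×428 = 616
Σ(formed) = 2×D = 2D
ΔH = Σ(broken) − Σ(formed) = (616) − (2D) = +616 − 2D
Setting this equal to −142 kJ gives 2D = 758, so D = 379 kJ/mol.

D(H-Br) ≈ 379 kJ/mol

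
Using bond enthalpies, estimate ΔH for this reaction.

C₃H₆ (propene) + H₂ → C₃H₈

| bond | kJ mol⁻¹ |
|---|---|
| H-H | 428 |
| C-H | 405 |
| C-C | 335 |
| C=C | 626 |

Bonds broken (reactants):
  C-C: 1 × 335 = 335
  C-H: 6 × 405 = 2430
  C=C: 1 × 626 = 626
  H-H: 1 × 428 = 428
  Σ(broken) = 3819 kJ
Bonds formed (products):
  C-C: 2 × 335 = 670
  C-H: 8 × 405 = 3240
  Σ(formed) = 3910 kJ
ΔH = Σ(broken) − Σ(formed) = 3819 − 3910 = −91 kJ

ΔH ≈ −91 kJ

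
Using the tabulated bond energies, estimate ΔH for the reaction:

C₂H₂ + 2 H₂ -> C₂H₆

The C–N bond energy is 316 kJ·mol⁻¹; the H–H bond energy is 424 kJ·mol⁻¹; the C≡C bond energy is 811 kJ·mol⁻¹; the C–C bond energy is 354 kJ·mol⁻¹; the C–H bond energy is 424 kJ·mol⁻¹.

ΔH ≈ −391 kJ

Bonds broken (reactants):
  C≡C: 1 × 811 = 811
  C–H: 2 × 424 = 848
  H–H: 2 × 424 = 848
  Σ(broken) = 2507 kJ
Bonds formed (products):
  C–C: 1 × 354 = 354
  C–H: 6 × 424 = 2544
  Σ(formed) = 2898 kJ
ΔH = Σ(broken) − Σ(formed) = 2507 − 2898 = −391 kJ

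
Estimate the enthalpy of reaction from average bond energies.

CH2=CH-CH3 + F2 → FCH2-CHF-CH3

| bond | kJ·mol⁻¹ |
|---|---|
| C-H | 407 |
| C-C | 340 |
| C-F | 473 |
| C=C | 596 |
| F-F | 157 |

ΔH ≈ −533 kJ

Bonds broken (reactants):
  C-C: 1 × 340 = 340
  C-H: 6 × 407 = 2442
  C=C: 1 × 596 = 596
  F-F: 1 × 157 = 157
  Σ(broken) = 3535 kJ
Bonds formed (products):
  C-C: 2 × 340 = 680
  C-F: 2 × 473 = 946
  C-H: 6 × 407 = 2442
  Σ(formed) = 4068 kJ
ΔH = Σ(broken) − Σ(formed) = 3535 − 4068 = −533 kJ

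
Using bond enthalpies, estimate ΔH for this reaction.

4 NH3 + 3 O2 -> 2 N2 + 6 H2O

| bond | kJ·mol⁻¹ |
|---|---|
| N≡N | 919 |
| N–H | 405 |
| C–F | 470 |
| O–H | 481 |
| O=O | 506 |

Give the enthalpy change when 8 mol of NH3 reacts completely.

ΔH = −2464 kJ

Bonds broken (reactants):
  N–H: 12 × 405 = 4860
  O=O: 3 × 506 = 1518
  Σ(broken) = 6378 kJ
Bonds formed (products):
  N≡N: 2 × 919 = 1838
  O–H: 12 × 481 = 5772
  Σ(formed) = 7610 kJ
ΔH = Σ(broken) − Σ(formed) = 6378 − 7610 = −1232 kJ
For 2× the reaction as written: 2 × (−1232) = −2464 kJ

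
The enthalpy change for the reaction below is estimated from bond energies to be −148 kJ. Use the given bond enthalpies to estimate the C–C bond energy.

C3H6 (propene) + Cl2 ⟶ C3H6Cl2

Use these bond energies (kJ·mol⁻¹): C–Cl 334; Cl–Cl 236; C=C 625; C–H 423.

D(C–C) ≈ 341 kJ/mol

Let D be the C–C bond energy.
Σ(broken) = 1×D + 6×423 + 1×625 + 1×236 = 3399 + D
Σ(formed) = 2×D + 2×334 + 6×423 = 3206 + 2D
ΔH = Σ(broken) − Σ(formed) = (3399 + D) − (3206 + 2D) = +193 − D
Setting this equal to −148 kJ gives D = 341 kJ/mol.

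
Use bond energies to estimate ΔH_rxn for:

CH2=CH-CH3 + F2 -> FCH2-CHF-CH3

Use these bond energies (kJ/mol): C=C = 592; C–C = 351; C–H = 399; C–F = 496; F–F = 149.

ΔH ≈ −602 kJ

Bonds broken (reactants):
  C–C: 1 × 351 = 351
  C–H: 6 × 399 = 2394
  C=C: 1 × 592 = 592
  F–F: 1 × 149 = 149
  Σ(broken) = 3486 kJ
Bonds formed (products):
  C–C: 2 × 351 = 702
  C–F: 2 × 496 = 992
  C–H: 6 × 399 = 2394
  Σ(formed) = 4088 kJ
ΔH = Σ(broken) − Σ(formed) = 3486 − 4088 = −602 kJ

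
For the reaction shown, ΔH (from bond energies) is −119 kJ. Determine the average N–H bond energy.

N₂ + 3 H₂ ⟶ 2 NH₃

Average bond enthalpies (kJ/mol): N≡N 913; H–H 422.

Let D be the N–H bond energy.
Σ(broken) = 3×422 + 1×913 = 2179
Σ(formed) = 6×D = 6D
ΔH = Σ(broken) − Σ(formed) = (2179) − (6D) = +2179 − 6D
Setting this equal to −119 kJ gives 6D = 2298, so D = 383 kJ/mol.

D(N–H) ≈ 383 kJ/mol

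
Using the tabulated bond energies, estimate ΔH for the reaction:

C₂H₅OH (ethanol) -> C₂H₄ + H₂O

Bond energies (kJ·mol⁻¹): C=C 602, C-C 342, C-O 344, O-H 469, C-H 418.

Bonds broken (reactants):
  C-C: 1 × 342 = 342
  C-H: 5 × 418 = 2090
  C-O: 1 × 344 = 344
  O-H: 1 × 469 = 469
  Σ(broken) = 3245 kJ
Bonds formed (products):
  C-H: 4 × 418 = 1672
  C=C: 1 × 602 = 602
  O-H: 2 × 469 = 938
  Σ(formed) = 3212 kJ
ΔH = Σ(broken) − Σ(formed) = 3245 − 3212 = +33 kJ

ΔH ≈ +33 kJ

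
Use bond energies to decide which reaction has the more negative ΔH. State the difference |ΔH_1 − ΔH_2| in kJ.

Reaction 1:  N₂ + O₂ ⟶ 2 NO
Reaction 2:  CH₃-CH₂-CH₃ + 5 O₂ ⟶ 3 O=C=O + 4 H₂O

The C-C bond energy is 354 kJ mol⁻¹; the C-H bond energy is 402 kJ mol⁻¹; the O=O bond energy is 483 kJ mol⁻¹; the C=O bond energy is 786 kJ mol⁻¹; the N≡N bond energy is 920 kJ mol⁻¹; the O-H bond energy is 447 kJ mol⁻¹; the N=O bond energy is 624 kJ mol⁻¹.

Reaction 2, by 2108 kJ

Reaction 1:
  Bonds broken (reactants):
    N≡N: 1 × 920 = 920
    O=O: 1 × 483 = 483
    Σ(broken) = 1403 kJ
  Bonds formed (products):
    N=O: 2 × 624 = 1248
    Σ(formed) = 1248 kJ
  ΔH_1 = 1403 − 1248 = +155 kJ
Reaction 2:
  Bonds broken (reactants):
    C-C: 2 × 354 = 708
    C-H: 8 × 402 = 3216
    O=O: 5 × 483 = 2415
    Σ(broken) = 6339 kJ
  Bonds formed (products):
    C=O: 6 × 786 = 4716
    O-H: 8 × 447 = 3576
    Σ(formed) = 8292 kJ
  ΔH_2 = 6339 − 8292 = −1953 kJ
ΔH_1 − ΔH_2 = +2108 kJ, so reaction 2 has the more negative ΔH; |ΔH_1 − ΔH_2| = 2108 kJ.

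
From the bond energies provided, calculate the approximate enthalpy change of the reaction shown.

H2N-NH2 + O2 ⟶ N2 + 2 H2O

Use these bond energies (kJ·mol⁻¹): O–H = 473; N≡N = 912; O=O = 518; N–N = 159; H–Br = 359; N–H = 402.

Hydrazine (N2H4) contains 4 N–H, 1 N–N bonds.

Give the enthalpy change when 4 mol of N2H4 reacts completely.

ΔH = −2076 kJ

Bonds broken (reactants):
  N–H: 4 × 402 = 1608
  N–N: 1 × 159 = 159
  O=O: 1 × 518 = 518
  Σ(broken) = 2285 kJ
Bonds formed (products):
  N≡N: 1 × 912 = 912
  O–H: 4 × 473 = 1892
  Σ(formed) = 2804 kJ
ΔH = Σ(broken) − Σ(formed) = 2285 − 2804 = −519 kJ
For 4× the reaction as written: 4 × (−519) = −2076 kJ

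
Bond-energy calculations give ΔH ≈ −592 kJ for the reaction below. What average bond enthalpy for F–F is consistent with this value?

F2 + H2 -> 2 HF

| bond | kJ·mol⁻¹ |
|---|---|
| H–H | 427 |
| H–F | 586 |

D(F–F) ≈ 153 kJ/mol

Let D be the F–F bond energy.
Σ(broken) = 1×D + 1×427 = 427 + D
Σ(formed) = 2×586 = 1172
ΔH = Σ(broken) − Σ(formed) = (427 + D) − (1172) = −745 + D
Setting this equal to −592 kJ gives D = 153 kJ/mol.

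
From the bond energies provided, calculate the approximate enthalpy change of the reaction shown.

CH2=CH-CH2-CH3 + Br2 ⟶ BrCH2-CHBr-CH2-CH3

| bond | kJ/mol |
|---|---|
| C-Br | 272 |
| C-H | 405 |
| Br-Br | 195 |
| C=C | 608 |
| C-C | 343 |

ΔH ≈ −84 kJ

Bonds broken (reactants):
  Br-Br: 1 × 195 = 195
  C-C: 2 × 343 = 686
  C-H: 8 × 405 = 3240
  C=C: 1 × 608 = 608
  Σ(broken) = 4729 kJ
Bonds formed (products):
  C-Br: 2 × 272 = 544
  C-C: 3 × 343 = 1029
  C-H: 8 × 405 = 3240
  Σ(formed) = 4813 kJ
ΔH = Σ(broken) − Σ(formed) = 4729 − 4813 = −84 kJ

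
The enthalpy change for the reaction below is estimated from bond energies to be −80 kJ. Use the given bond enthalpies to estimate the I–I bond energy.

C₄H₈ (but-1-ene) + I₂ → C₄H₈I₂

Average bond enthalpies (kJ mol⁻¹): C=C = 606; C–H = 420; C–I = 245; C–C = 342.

Let D be the I–I bond energy.
Σ(broken) = 2×342 + 8×420 + 1×606 + 1×D = 4650 + D
Σ(formed) = 3×342 + 8×420 + 2×245 = 4876
ΔH = Σ(broken) − Σ(formed) = (4650 + D) − (4876) = −226 + D
Setting this equal to −80 kJ gives D = 146 kJ/mol.

D(I–I) ≈ 146 kJ/mol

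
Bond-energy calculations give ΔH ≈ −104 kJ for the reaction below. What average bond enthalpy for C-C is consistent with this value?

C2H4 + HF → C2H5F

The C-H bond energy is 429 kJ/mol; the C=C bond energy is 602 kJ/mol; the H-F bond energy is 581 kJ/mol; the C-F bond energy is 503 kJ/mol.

Let D be the C-C bond energy.
Σ(broken) = 4×429 + 1×602 + 1×581 = 2899
Σ(formed) = 1×D + 1×503 + 5×429 = 2648 + D
ΔH = Σ(broken) − Σ(formed) = (2899) − (2648 + D) = +251 − D
Setting this equal to −104 kJ gives D = 355 kJ/mol.

D(C-C) ≈ 355 kJ/mol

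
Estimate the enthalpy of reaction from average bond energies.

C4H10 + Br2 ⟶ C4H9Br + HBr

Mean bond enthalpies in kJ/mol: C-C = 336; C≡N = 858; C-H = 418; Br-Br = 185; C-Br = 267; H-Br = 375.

Bonds broken (reactants):
  Br-Br: 1 × 185 = 185
  C-C: 3 × 336 = 1008
  C-H: 10 × 418 = 4180
  Σ(broken) = 5373 kJ
Bonds formed (products):
  C-Br: 1 × 267 = 267
  C-C: 3 × 336 = 1008
  C-H: 9 × 418 = 3762
  H-Br: 1 × 375 = 375
  Σ(formed) = 5412 kJ
ΔH = Σ(broken) − Σ(formed) = 5373 − 5412 = −39 kJ

ΔH ≈ −39 kJ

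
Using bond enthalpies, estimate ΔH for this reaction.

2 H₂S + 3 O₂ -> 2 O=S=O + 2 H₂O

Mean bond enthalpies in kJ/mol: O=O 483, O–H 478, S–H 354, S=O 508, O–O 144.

ΔH ≈ −1079 kJ

Bonds broken (reactants):
  O=O: 3 × 483 = 1449
  S–H: 4 × 354 = 1416
  Σ(broken) = 2865 kJ
Bonds formed (products):
  O–H: 4 × 478 = 1912
  S=O: 4 × 508 = 2032
  Σ(formed) = 3944 kJ
ΔH = Σ(broken) − Σ(formed) = 2865 − 3944 = −1079 kJ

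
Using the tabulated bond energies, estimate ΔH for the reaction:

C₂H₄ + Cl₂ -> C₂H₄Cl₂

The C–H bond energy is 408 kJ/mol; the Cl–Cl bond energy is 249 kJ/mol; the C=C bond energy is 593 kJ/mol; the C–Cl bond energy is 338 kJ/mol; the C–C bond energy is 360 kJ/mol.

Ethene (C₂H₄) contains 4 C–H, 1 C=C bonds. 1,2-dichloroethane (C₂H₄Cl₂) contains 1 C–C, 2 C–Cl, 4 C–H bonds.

Bonds broken (reactants):
  C–H: 4 × 408 = 1632
  C=C: 1 × 593 = 593
  Cl–Cl: 1 × 249 = 249
  Σ(broken) = 2474 kJ
Bonds formed (products):
  C–C: 1 × 360 = 360
  C–Cl: 2 × 338 = 676
  C–H: 4 × 408 = 1632
  Σ(formed) = 2668 kJ
ΔH = Σ(broken) − Σ(formed) = 2474 − 2668 = −194 kJ

ΔH ≈ −194 kJ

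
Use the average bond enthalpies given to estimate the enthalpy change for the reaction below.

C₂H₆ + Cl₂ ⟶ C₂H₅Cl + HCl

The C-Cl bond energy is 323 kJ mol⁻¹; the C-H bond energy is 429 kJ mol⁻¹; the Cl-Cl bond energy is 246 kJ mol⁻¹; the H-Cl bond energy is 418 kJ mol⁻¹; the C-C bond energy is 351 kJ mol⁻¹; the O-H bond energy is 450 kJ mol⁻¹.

ΔH ≈ −66 kJ

Bonds broken (reactants):
  C-C: 1 × 351 = 351
  C-H: 6 × 429 = 2574
  Cl-Cl: 1 × 246 = 246
  Σ(broken) = 3171 kJ
Bonds formed (products):
  C-C: 1 × 351 = 351
  C-Cl: 1 × 323 = 323
  C-H: 5 × 429 = 2145
  H-Cl: 1 × 418 = 418
  Σ(formed) = 3237 kJ
ΔH = Σ(broken) − Σ(formed) = 3171 − 3237 = −66 kJ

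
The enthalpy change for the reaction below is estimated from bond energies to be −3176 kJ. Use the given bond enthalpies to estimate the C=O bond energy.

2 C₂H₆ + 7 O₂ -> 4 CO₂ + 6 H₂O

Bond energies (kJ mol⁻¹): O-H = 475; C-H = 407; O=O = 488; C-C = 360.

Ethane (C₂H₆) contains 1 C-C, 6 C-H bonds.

D(C=O) ≈ 812 kJ/mol

Let D be the C=O bond energy.
Σ(broken) = 2×360 + 12×407 + 7×488 = 9020
Σ(formed) = 8×D + 12×475 = 5700 + 8D
ΔH = Σ(broken) − Σ(formed) = (9020) − (5700 + 8D) = +3320 − 8D
Setting this equal to −3176 kJ gives 8D = 6496, so D = 812 kJ/mol.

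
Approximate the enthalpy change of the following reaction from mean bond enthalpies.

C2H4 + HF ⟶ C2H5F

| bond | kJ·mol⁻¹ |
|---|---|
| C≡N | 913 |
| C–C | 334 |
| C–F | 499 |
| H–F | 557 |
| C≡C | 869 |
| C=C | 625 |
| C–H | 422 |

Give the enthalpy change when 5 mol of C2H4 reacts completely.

ΔH = −365 kJ

Bonds broken (reactants):
  C–H: 4 × 422 = 1688
  C=C: 1 × 625 = 625
  H–F: 1 × 557 = 557
  Σ(broken) = 2870 kJ
Bonds formed (products):
  C–C: 1 × 334 = 334
  C–F: 1 × 499 = 499
  C–H: 5 × 422 = 2110
  Σ(formed) = 2943 kJ
ΔH = Σ(broken) − Σ(formed) = 2870 − 2943 = −73 kJ
For 5× the reaction as written: 5 × (−73) = −365 kJ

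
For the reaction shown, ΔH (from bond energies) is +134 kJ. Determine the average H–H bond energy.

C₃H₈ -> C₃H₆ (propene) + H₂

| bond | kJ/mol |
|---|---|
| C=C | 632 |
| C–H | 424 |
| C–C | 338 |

Let D be the H–H bond energy.
Σ(broken) = 2×338 + 8×424 = 4068
Σ(formed) = 1×338 + 6×424 + 1×632 + 1×D = 3514 + D
ΔH = Σ(broken) − Σ(formed) = (4068) − (3514 + D) = +554 − D
Setting this equal to +134 kJ gives D = 420 kJ/mol.

D(H–H) ≈ 420 kJ/mol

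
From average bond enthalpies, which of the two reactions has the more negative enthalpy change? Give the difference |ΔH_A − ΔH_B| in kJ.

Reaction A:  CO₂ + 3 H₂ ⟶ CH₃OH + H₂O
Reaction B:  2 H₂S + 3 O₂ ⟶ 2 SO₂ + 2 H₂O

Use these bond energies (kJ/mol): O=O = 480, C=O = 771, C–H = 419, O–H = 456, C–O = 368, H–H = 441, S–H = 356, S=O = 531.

Reaction A:
  Bonds broken (reactants):
    C=O: 2 × 771 = 1542
    H–H: 3 × 441 = 1323
    Σ(broken) = 2865 kJ
  Bonds formed (products):
    C–H: 3 × 419 = 1257
    C–O: 1 × 368 = 368
    O–H: 3 × 456 = 1368
    Σ(formed) = 2993 kJ
  ΔH_A = 2865 − 2993 = −128 kJ
Reaction B:
  Bonds broken (reactants):
    O=O: 3 × 480 = 1440
    S–H: 4 × 356 = 1424
    Σ(broken) = 2864 kJ
  Bonds formed (products):
    O–H: 4 × 456 = 1824
    S=O: 4 × 531 = 2124
    Σ(formed) = 3948 kJ
  ΔH_B = 2864 − 3948 = −1084 kJ
ΔH_A − ΔH_B = +956 kJ, so reaction B has the more negative ΔH; |ΔH_A − ΔH_B| = 956 kJ.

Reaction B, by 956 kJ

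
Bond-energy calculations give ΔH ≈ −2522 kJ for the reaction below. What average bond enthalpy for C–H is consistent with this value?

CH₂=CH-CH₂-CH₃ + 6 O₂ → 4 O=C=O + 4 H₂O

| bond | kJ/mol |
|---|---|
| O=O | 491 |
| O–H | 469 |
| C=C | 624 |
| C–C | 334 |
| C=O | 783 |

D(C–H) ≈ 407 kJ/mol

Let D be the C–H bond energy.
Σ(broken) = 2×334 + 8×D + 1×624 + 6×491 = 4238 + 8D
Σ(formed) = 8×783 + 8×469 = 10016
ΔH = Σ(broken) − Σ(formed) = (4238 + 8D) − (10016) = −5778 + 8D
Setting this equal to −2522 kJ gives 8D = 3256, so D = 407 kJ/mol.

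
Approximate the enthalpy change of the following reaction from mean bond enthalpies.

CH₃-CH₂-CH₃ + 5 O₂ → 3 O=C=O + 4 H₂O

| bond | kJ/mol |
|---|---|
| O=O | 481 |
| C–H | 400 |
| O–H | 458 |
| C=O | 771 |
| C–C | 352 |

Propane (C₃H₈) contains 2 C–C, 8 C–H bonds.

ΔH ≈ −1981 kJ

Bonds broken (reactants):
  C–C: 2 × 352 = 704
  C–H: 8 × 400 = 3200
  O=O: 5 × 481 = 2405
  Σ(broken) = 6309 kJ
Bonds formed (products):
  C=O: 6 × 771 = 4626
  O–H: 8 × 458 = 3664
  Σ(formed) = 8290 kJ
ΔH = Σ(broken) − Σ(formed) = 6309 − 8290 = −1981 kJ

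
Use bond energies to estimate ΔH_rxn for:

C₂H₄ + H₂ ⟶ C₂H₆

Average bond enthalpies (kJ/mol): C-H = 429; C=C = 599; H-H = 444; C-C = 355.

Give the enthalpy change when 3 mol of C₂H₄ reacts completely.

Bonds broken (reactants):
  C-H: 4 × 429 = 1716
  C=C: 1 × 599 = 599
  H-H: 1 × 444 = 444
  Σ(broken) = 2759 kJ
Bonds formed (products):
  C-C: 1 × 355 = 355
  C-H: 6 × 429 = 2574
  Σ(formed) = 2929 kJ
ΔH = Σ(broken) − Σ(formed) = 2759 − 2929 = −170 kJ
For 3× the reaction as written: 3 × (−170) = −510 kJ

ΔH = −510 kJ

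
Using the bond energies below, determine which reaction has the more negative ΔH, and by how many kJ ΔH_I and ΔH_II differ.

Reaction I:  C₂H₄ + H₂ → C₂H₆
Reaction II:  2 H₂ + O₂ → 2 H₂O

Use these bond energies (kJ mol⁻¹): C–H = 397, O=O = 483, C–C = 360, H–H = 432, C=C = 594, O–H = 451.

Reaction II, by 329 kJ

Reaction I:
  Bonds broken (reactants):
    C–H: 4 × 397 = 1588
    C=C: 1 × 594 = 594
    H–H: 1 × 432 = 432
    Σ(broken) = 2614 kJ
  Bonds formed (products):
    C–C: 1 × 360 = 360
    C–H: 6 × 397 = 2382
    Σ(formed) = 2742 kJ
  ΔH_I = 2614 − 2742 = −128 kJ
Reaction II:
  Bonds broken (reactants):
    H–H: 2 × 432 = 864
    O=O: 1 × 483 = 483
    Σ(broken) = 1347 kJ
  Bonds formed (products):
    O–H: 4 × 451 = 1804
    Σ(formed) = 1804 kJ
  ΔH_II = 1347 − 1804 = −457 kJ
ΔH_I − ΔH_II = +329 kJ, so reaction II has the more negative ΔH; |ΔH_I − ΔH_II| = 329 kJ.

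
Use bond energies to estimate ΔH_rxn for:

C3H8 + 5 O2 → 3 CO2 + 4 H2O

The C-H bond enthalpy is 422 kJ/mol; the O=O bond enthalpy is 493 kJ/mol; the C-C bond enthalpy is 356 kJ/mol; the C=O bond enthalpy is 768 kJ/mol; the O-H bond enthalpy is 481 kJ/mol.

ΔH ≈ −1903 kJ

Bonds broken (reactants):
  C-C: 2 × 356 = 712
  C-H: 8 × 422 = 3376
  O=O: 5 × 493 = 2465
  Σ(broken) = 6553 kJ
Bonds formed (products):
  C=O: 6 × 768 = 4608
  O-H: 8 × 481 = 3848
  Σ(formed) = 8456 kJ
ΔH = Σ(broken) − Σ(formed) = 6553 − 8456 = −1903 kJ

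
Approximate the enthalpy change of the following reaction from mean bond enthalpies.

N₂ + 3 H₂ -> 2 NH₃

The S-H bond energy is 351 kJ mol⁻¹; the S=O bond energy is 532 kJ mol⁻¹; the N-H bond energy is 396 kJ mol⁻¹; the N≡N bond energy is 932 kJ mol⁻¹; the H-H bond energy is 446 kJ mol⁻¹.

Bonds broken (reactants):
  H-H: 3 × 446 = 1338
  N≡N: 1 × 932 = 932
  Σ(broken) = 2270 kJ
Bonds formed (products):
  N-H: 6 × 396 = 2376
  Σ(formed) = 2376 kJ
ΔH = Σ(broken) − Σ(formed) = 2270 − 2376 = −106 kJ

ΔH ≈ −106 kJ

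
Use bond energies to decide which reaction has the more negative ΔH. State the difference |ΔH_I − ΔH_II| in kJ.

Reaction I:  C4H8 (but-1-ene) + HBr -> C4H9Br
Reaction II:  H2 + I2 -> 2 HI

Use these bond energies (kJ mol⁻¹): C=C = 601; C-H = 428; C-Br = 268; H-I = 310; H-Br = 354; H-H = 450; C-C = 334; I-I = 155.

Reaction I, by 60 kJ

Reaction I:
  Bonds broken (reactants):
    C-C: 2 × 334 = 668
    C-H: 8 × 428 = 3424
    C=C: 1 × 601 = 601
    H-Br: 1 × 354 = 354
    Σ(broken) = 5047 kJ
  Bonds formed (products):
    C-Br: 1 × 268 = 268
    C-C: 3 × 334 = 1002
    C-H: 9 × 428 = 3852
    Σ(formed) = 5122 kJ
  ΔH_I = 5047 − 5122 = −75 kJ
Reaction II:
  Bonds broken (reactants):
    H-H: 1 × 450 = 450
    I-I: 1 × 155 = 155
    Σ(broken) = 605 kJ
  Bonds formed (products):
    H-I: 2 × 310 = 620
    Σ(formed) = 620 kJ
  ΔH_II = 605 − 620 = −15 kJ
ΔH_I − ΔH_II = −60 kJ, so reaction I has the more negative ΔH; |ΔH_I − ΔH_II| = 60 kJ.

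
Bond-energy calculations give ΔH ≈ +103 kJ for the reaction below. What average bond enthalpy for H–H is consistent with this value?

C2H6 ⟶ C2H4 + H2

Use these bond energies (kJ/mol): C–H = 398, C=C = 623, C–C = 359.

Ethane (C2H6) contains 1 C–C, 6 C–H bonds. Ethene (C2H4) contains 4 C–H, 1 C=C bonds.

D(H–H) ≈ 429 kJ/mol

Let D be the H–H bond energy.
Σ(broken) = 1×359 + 6×398 = 2747
Σ(formed) = 4×398 + 1×623 + 1×D = 2215 + D
ΔH = Σ(broken) − Σ(formed) = (2747) − (2215 + D) = +532 − D
Setting this equal to +103 kJ gives D = 429 kJ/mol.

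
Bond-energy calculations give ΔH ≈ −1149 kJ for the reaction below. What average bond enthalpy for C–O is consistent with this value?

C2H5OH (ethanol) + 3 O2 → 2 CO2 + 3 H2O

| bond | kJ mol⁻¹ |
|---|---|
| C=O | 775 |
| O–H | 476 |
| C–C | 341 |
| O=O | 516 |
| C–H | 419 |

D(C–O) ≈ 347 kJ/mol

Let D be the C–O bond energy.
Σ(broken) = 1×341 + 5×419 + 1×D + 1×476 + 3×516 = 4460 + D
Σ(formed) = 4×775 + 6×476 = 5956
ΔH = Σ(broken) − Σ(formed) = (4460 + D) − (5956) = −1496 + D
Setting this equal to −1149 kJ gives D = 347 kJ/mol.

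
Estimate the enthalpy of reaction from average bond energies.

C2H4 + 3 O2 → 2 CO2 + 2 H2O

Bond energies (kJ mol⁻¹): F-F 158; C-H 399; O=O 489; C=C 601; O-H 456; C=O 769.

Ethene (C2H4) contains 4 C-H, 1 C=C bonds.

Bonds broken (reactants):
  C-H: 4 × 399 = 1596
  C=C: 1 × 601 = 601
  O=O: 3 × 489 = 1467
  Σ(broken) = 3664 kJ
Bonds formed (products):
  C=O: 4 × 769 = 3076
  O-H: 4 × 456 = 1824
  Σ(formed) = 4900 kJ
ΔH = Σ(broken) − Σ(formed) = 3664 − 4900 = −1236 kJ

ΔH ≈ −1236 kJ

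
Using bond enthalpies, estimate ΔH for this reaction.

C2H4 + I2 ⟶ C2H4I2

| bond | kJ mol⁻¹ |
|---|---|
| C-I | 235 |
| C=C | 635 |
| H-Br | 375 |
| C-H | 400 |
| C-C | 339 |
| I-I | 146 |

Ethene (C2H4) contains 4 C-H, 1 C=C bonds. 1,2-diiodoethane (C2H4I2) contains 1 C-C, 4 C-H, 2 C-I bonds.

Bonds broken (reactants):
  C-H: 4 × 400 = 1600
  C=C: 1 × 635 = 635
  I-I: 1 × 146 = 146
  Σ(broken) = 2381 kJ
Bonds formed (products):
  C-C: 1 × 339 = 339
  C-H: 4 × 400 = 1600
  C-I: 2 × 235 = 470
  Σ(formed) = 2409 kJ
ΔH = Σ(broken) − Σ(formed) = 2381 − 2409 = −28 kJ

ΔH ≈ −28 kJ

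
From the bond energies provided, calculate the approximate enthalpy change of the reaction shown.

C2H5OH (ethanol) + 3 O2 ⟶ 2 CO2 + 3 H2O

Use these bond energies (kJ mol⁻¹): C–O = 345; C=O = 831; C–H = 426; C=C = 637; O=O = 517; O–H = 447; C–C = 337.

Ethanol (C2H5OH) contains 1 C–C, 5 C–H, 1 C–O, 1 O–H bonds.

Bonds broken (reactants):
  C–C: 1 × 337 = 337
  C–H: 5 × 426 = 2130
  C–O: 1 × 345 = 345
  O–H: 1 × 447 = 447
  O=O: 3 × 517 = 1551
  Σ(broken) = 4810 kJ
Bonds formed (products):
  C=O: 4 × 831 = 3324
  O–H: 6 × 447 = 2682
  Σ(formed) = 6006 kJ
ΔH = Σ(broken) − Σ(formed) = 4810 − 6006 = −1196 kJ

ΔH ≈ −1196 kJ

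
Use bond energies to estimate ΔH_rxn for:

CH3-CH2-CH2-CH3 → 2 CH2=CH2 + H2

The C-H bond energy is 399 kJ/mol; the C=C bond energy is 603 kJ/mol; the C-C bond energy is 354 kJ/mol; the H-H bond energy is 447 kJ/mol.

ΔH ≈ +207 kJ

Bonds broken (reactants):
  C-C: 3 × 354 = 1062
  C-H: 10 × 399 = 3990
  Σ(broken) = 5052 kJ
Bonds formed (products):
  C-H: 8 × 399 = 3192
  C=C: 2 × 603 = 1206
  H-H: 1 × 447 = 447
  Σ(formed) = 4845 kJ
ΔH = Σ(broken) − Σ(formed) = 5052 − 4845 = +207 kJ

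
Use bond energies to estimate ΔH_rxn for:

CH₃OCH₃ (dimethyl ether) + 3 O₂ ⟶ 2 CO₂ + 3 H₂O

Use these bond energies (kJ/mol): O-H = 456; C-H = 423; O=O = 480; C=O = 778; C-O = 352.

ΔH ≈ −1166 kJ

Bonds broken (reactants):
  C-H: 6 × 423 = 2538
  C-O: 2 × 352 = 704
  O=O: 3 × 480 = 1440
  Σ(broken) = 4682 kJ
Bonds formed (products):
  C=O: 4 × 778 = 3112
  O-H: 6 × 456 = 2736
  Σ(formed) = 5848 kJ
ΔH = Σ(broken) − Σ(formed) = 4682 − 5848 = −1166 kJ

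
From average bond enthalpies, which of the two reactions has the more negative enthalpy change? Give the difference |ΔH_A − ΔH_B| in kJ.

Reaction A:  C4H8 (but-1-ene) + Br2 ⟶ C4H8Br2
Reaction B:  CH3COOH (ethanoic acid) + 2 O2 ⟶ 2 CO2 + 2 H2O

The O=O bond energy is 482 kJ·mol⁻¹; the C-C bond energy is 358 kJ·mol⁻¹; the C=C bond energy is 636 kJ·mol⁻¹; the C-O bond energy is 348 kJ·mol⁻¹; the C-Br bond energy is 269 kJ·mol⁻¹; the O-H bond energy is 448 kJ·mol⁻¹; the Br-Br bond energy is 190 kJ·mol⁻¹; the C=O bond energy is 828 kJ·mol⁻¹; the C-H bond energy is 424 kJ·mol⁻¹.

Reaction B, by 816 kJ

Reaction A:
  Bonds broken (reactants):
    Br-Br: 1 × 190 = 190
    C-C: 2 × 358 = 716
    C-H: 8 × 424 = 3392
    C=C: 1 × 636 = 636
    Σ(broken) = 4934 kJ
  Bonds formed (products):
    C-Br: 2 × 269 = 538
    C-C: 3 × 358 = 1074
    C-H: 8 × 424 = 3392
    Σ(formed) = 5004 kJ
  ΔH_A = 4934 − 5004 = −70 kJ
Reaction B:
  Bonds broken (reactants):
    C-C: 1 × 358 = 358
    C-H: 3 × 424 = 1272
    C-O: 1 × 348 = 348
    C=O: 1 × 828 = 828
    O-H: 1 × 448 = 448
    O=O: 2 × 482 = 964
    Σ(broken) = 4218 kJ
  Bonds formed (products):
    C=O: 4 × 828 = 3312
    O-H: 4 × 448 = 1792
    Σ(formed) = 5104 kJ
  ΔH_B = 4218 − 5104 = −886 kJ
ΔH_A − ΔH_B = +816 kJ, so reaction B has the more negative ΔH; |ΔH_A − ΔH_B| = 816 kJ.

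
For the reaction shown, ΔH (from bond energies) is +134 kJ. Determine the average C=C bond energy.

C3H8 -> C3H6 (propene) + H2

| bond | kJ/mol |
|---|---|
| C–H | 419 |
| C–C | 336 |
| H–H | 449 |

Let D be the C=C bond energy.
Σ(broken) = 2×336 + 8×419 = 4024
Σ(formed) = 1×336 + 6×419 + 1×D + 1×449 = 3299 + D
ΔH = Σ(broken) − Σ(formed) = (4024) − (3299 + D) = +725 − D
Setting this equal to +134 kJ gives D = 591 kJ/mol.

D(C=C) ≈ 591 kJ/mol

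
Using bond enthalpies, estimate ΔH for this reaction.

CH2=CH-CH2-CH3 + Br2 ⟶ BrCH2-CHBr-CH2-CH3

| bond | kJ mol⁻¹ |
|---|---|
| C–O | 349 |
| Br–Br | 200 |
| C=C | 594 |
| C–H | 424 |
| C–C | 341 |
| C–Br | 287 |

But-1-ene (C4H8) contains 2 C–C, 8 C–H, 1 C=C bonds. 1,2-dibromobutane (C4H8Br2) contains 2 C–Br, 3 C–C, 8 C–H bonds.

Bonds broken (reactants):
  Br–Br: 1 × 200 = 200
  C–C: 2 × 341 = 682
  C–H: 8 × 424 = 3392
  C=C: 1 × 594 = 594
  Σ(broken) = 4868 kJ
Bonds formed (products):
  C–Br: 2 × 287 = 574
  C–C: 3 × 341 = 1023
  C–H: 8 × 424 = 3392
  Σ(formed) = 4989 kJ
ΔH = Σ(broken) − Σ(formed) = 4868 − 4989 = −121 kJ

ΔH ≈ −121 kJ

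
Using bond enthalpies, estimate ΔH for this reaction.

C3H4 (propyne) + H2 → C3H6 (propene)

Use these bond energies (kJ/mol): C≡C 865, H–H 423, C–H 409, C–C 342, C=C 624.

ΔH ≈ −154 kJ

Bonds broken (reactants):
  C≡C: 1 × 865 = 865
  C–C: 1 × 342 = 342
  C–H: 4 × 409 = 1636
  H–H: 1 × 423 = 423
  Σ(broken) = 3266 kJ
Bonds formed (products):
  C–C: 1 × 342 = 342
  C–H: 6 × 409 = 2454
  C=C: 1 × 624 = 624
  Σ(formed) = 3420 kJ
ΔH = Σ(broken) − Σ(formed) = 3266 − 3420 = −154 kJ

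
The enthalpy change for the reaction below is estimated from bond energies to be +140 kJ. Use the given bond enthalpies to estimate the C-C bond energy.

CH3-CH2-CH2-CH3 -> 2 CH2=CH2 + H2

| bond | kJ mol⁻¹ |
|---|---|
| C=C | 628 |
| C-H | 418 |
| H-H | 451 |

Let D be the C-C bond energy.
Σ(broken) = 3×D + 10×418 = 4180 + 3D
Σ(formed) = 8×418 + 2×628 + 1×451 = 5051
ΔH = Σ(broken) − Σ(formed) = (4180 + 3D) − (5051) = −871 + 3D
Setting this equal to +140 kJ gives 3D = 1011, so D = 337 kJ/mol.

D(C-C) ≈ 337 kJ/mol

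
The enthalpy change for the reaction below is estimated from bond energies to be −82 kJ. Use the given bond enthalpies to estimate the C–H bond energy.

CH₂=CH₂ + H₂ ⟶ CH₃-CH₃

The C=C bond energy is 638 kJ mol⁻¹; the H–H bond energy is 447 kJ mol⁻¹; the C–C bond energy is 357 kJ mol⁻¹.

D(C–H) ≈ 405 kJ/mol

Let D be the C–H bond energy.
Σ(broken) = 4×D + 1×638 + 1×447 = 1085 + 4D
Σ(formed) = 1×357 + 6×D = 357 + 6D
ΔH = Σ(broken) − Σ(formed) = (1085 + 4D) − (357 + 6D) = +728 − 2D
Setting this equal to −82 kJ gives 2D = 810, so D = 405 kJ/mol.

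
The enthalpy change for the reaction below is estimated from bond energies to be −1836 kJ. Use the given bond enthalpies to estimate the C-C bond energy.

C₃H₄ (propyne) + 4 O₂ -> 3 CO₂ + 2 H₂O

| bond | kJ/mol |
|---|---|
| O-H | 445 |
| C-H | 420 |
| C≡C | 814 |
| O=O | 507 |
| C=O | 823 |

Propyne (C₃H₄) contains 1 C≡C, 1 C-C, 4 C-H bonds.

Let D be the C-C bond energy.
Σ(broken) = 1×814 + 1×D + 4×420 + 4×507 = 4522 + D
Σ(formed) = 6×823 + 4×445 = 6718
ΔH = Σ(broken) − Σ(formed) = (4522 + D) − (6718) = −2196 + D
Setting this equal to −1836 kJ gives D = 360 kJ/mol.

D(C-C) ≈ 360 kJ/mol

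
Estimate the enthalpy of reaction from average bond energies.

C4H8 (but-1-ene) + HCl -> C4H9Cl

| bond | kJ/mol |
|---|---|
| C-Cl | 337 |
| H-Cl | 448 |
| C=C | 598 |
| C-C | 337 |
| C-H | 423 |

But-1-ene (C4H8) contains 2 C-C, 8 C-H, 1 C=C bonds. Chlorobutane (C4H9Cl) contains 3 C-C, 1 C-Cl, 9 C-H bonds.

ΔH ≈ −51 kJ

Bonds broken (reactants):
  C-C: 2 × 337 = 674
  C-H: 8 × 423 = 3384
  C=C: 1 × 598 = 598
  H-Cl: 1 × 448 = 448
  Σ(broken) = 5104 kJ
Bonds formed (products):
  C-C: 3 × 337 = 1011
  C-Cl: 1 × 337 = 337
  C-H: 9 × 423 = 3807
  Σ(formed) = 5155 kJ
ΔH = Σ(broken) − Σ(formed) = 5104 − 5155 = −51 kJ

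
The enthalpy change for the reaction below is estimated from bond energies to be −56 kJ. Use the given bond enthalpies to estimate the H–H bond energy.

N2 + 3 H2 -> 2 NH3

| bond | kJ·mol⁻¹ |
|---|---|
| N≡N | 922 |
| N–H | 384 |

D(H–H) ≈ 442 kJ/mol

Let D be the H–H bond energy.
Σ(broken) = 3×D + 1×922 = 922 + 3D
Σ(formed) = 6×384 = 2304
ΔH = Σ(broken) − Σ(formed) = (922 + 3D) − (2304) = −1382 + 3D
Setting this equal to −56 kJ gives 3D = 1326, so D = 442 kJ/mol.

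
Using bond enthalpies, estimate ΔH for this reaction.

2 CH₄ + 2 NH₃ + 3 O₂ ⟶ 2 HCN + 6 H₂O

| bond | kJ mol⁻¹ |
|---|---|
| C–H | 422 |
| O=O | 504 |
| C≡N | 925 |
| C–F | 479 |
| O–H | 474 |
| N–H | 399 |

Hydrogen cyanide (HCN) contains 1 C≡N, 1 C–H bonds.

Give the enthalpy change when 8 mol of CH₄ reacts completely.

ΔH = −4400 kJ

Bonds broken (reactants):
  C–H: 8 × 422 = 3376
  N–H: 6 × 399 = 2394
  O=O: 3 × 504 = 1512
  Σ(broken) = 7282 kJ
Bonds formed (products):
  C≡N: 2 × 925 = 1850
  C–H: 2 × 422 = 844
  O–H: 12 × 474 = 5688
  Σ(formed) = 8382 kJ
ΔH = Σ(broken) − Σ(formed) = 7282 − 8382 = −1100 kJ
For 4× the reaction as written: 4 × (−1100) = −4400 kJ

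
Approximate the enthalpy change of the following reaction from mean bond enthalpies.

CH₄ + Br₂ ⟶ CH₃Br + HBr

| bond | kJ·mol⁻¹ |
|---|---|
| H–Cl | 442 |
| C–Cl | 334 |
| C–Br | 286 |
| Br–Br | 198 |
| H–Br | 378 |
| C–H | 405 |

Bonds broken (reactants):
  Br–Br: 1 × 198 = 198
  C–H: 4 × 405 = 1620
  Σ(broken) = 1818 kJ
Bonds formed (products):
  C–Br: 1 × 286 = 286
  C–H: 3 × 405 = 1215
  H–Br: 1 × 378 = 378
  Σ(formed) = 1879 kJ
ΔH = Σ(broken) − Σ(formed) = 1818 − 1879 = −61 kJ

ΔH ≈ −61 kJ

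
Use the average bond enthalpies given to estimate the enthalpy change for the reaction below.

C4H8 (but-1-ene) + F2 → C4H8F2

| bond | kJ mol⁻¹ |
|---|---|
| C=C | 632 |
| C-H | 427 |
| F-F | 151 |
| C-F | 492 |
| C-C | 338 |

ΔH ≈ −539 kJ

Bonds broken (reactants):
  C-C: 2 × 338 = 676
  C-H: 8 × 427 = 3416
  C=C: 1 × 632 = 632
  F-F: 1 × 151 = 151
  Σ(broken) = 4875 kJ
Bonds formed (products):
  C-C: 3 × 338 = 1014
  C-F: 2 × 492 = 984
  C-H: 8 × 427 = 3416
  Σ(formed) = 5414 kJ
ΔH = Σ(broken) − Σ(formed) = 4875 − 5414 = −539 kJ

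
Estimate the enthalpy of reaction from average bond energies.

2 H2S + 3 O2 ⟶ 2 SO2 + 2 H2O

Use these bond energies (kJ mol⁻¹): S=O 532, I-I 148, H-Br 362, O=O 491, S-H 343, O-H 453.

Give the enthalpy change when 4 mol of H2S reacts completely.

Bonds broken (reactants):
  O=O: 3 × 491 = 1473
  S-H: 4 × 343 = 1372
  Σ(broken) = 2845 kJ
Bonds formed (products):
  O-H: 4 × 453 = 1812
  S=O: 4 × 532 = 2128
  Σ(formed) = 3940 kJ
ΔH = Σ(broken) − Σ(formed) = 2845 − 3940 = −1095 kJ
For 2× the reaction as written: 2 × (−1095) = −2190 kJ

ΔH = −2190 kJ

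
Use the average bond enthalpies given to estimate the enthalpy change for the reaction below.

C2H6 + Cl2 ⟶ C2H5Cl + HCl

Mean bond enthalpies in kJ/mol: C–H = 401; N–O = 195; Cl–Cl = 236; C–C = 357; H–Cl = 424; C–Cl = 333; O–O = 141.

ΔH ≈ −120 kJ

Bonds broken (reactants):
  C–C: 1 × 357 = 357
  C–H: 6 × 401 = 2406
  Cl–Cl: 1 × 236 = 236
  Σ(broken) = 2999 kJ
Bonds formed (products):
  C–C: 1 × 357 = 357
  C–Cl: 1 × 333 = 333
  C–H: 5 × 401 = 2005
  H–Cl: 1 × 424 = 424
  Σ(formed) = 3119 kJ
ΔH = Σ(broken) − Σ(formed) = 2999 − 3119 = −120 kJ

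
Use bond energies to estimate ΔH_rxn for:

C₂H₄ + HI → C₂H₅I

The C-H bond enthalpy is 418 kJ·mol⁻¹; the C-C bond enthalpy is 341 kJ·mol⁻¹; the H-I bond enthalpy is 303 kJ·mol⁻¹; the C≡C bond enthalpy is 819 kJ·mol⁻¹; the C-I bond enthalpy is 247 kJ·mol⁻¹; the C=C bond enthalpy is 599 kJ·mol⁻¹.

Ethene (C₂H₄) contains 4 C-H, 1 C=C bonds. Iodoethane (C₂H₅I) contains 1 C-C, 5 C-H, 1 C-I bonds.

Bonds broken (reactants):
  C-H: 4 × 418 = 1672
  C=C: 1 × 599 = 599
  H-I: 1 × 303 = 303
  Σ(broken) = 2574 kJ
Bonds formed (products):
  C-C: 1 × 341 = 341
  C-H: 5 × 418 = 2090
  C-I: 1 × 247 = 247
  Σ(formed) = 2678 kJ
ΔH = Σ(broken) − Σ(formed) = 2574 − 2678 = −104 kJ

ΔH ≈ −104 kJ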